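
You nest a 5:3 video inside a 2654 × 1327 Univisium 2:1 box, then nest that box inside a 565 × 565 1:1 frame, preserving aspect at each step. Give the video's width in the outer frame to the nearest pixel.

Inside the 2654×1327 canvas the video is height-limited at 2211.67 × 1327.00.
Univisium 2:1 in 565×565: fills the width, so the intermediate becomes 565.00 × 282.50 — a scale of ×0.2129.
Applying the same ×0.2129: 2211.67 → 470.83.

471 px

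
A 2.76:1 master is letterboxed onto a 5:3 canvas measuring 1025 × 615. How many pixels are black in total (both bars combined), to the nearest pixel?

249714 pixels

2.76:1 (2.760) > 5:3 (1.667), so the master fills the width.
The master is 1025 / 2.760 ≈ 371.3768 px tall.
Black = 615 − 371.3768 = 243.6232 px.
Across the 1025-px span: 243.6232 × 1025 ≈ 249714 px.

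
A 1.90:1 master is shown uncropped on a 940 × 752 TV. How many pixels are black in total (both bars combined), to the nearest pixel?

241827 pixels

Since 1.900 > 1.250, the master is width-limited.
Content height = 940 / 1.900 ≈ 494.7368 px.
Black = 752 − 494.7368 = 257.2632 px.
Bar area = 257.2632 × 940 ≈ 241827 px.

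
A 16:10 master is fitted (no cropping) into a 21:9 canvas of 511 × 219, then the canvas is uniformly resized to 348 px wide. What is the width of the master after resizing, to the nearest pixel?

Fitted into 511×219, the master spans the height; its width is 219 × 16/10 ≈ 350.40 px.
Resizing to 348 px wide multiplies everything by 0.6810: 350.40 → 238.63 px.

239 px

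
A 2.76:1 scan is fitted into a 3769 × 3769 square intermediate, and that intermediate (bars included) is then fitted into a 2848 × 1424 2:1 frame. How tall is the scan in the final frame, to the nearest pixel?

516 px

2.76:1 in 3769×3769: fills the width, so the scan is 3769.00 × 1365.58.
The square canvas is height-limited in 2848×1424, giving 1424.00 × 1424.00; scale factor 0.3778.
The scan scales with it: height 1365.58 × 0.3778 ≈ 515.94.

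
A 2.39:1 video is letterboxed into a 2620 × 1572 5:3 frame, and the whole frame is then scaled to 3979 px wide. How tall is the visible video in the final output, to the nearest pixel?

In the 2620×1572 frame the video fills the width: height = 2620 / 2.390 ≈ 1096.23 px.
The frame scales by 3979/2620 = 1.5187; 1096.23 × 1.5187 ≈ 1664.85 px.

1665 px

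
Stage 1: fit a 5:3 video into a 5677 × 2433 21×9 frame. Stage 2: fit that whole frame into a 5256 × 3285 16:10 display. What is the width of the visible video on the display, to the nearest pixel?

5:3 in 5677×2433: fills the height, so the video is 4055.00 × 2433.00.
21×9 in 5256×3285: fills the width, so the intermediate becomes 5256.00 × 2252.57 — a scale of ×0.9258.
The video scales with it: width 4055.00 × 0.9258 ≈ 3754.29.

3754 px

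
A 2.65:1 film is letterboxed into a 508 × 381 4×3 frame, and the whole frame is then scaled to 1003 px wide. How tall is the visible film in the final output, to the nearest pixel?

378 px

In the 508×381 frame the film fills the width: height = 508 / 2.650 ≈ 191.70 px.
Resizing to 1003 px wide multiplies everything by 1.9744: 191.70 → 378.49 px.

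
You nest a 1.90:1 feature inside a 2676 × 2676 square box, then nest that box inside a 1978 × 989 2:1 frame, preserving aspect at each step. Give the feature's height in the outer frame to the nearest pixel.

521 px

1.90:1 in 2676×2676: fills the width, so the feature is 2676.00 × 1408.42.
Second fit — the square canvas into 1978×989 spans the height: 989.00 × 989.00 (×0.3696 from 2676×2676).
Applying the same ×0.3696: 1408.42 → 520.53.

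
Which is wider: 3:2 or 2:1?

3:2 = 1.5 and 2; 2 > 1.5.

2:1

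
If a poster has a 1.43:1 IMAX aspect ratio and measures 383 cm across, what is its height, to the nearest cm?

383 / 1.430 = 267.83.

268 cm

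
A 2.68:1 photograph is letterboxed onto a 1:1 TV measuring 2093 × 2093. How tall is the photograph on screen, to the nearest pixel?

2.68:1 is wider than 1:1, so it spans the full width.
The photograph is 2093 / 2.680 ≈ 780.97 px tall.

781 px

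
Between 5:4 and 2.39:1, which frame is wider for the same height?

2.39:1

5:4 = 1.25 and 2.39; 2.39 > 1.25.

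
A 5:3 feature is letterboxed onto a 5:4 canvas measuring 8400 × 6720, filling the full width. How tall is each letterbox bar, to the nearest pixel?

840 px

The feature is 8400 × 3/5 ≈ 5040.00 px tall.
6720 − 5040.00 = 1680.00 px of bars (840.00 each).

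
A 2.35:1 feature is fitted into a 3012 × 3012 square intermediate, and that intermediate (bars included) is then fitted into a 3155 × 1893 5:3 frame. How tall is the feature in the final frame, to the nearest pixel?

806 px

First fit — 2.35:1 into 3012×3012 spans the width: 3012.00 × 1281.70.
The square canvas is height-limited in 3155×1893, giving 1893.00 × 1893.00; scale factor 0.6285.
Applying the same ×0.6285: 1281.70 → 805.53.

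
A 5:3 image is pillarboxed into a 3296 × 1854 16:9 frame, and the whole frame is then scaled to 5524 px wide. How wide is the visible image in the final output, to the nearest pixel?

5179 px

Fitted into 3296×1854, the image spans the height; its width is 1854 × 5/3 ≈ 3090.00 px.
Resizing to 5524 px wide multiplies everything by 1.6760: 3090.00 → 5178.75 px.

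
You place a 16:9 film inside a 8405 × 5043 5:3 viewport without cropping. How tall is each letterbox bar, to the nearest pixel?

158 px

16:9 (1.778) > 5:3 (1.667), so the film fills the width.
The film is 8405 × 9/16 ≈ 4727.81 px tall.
5043 − 4727.81 = 315.19 px of bars (157.59 each).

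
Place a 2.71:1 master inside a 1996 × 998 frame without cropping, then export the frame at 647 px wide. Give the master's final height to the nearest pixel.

239 px

In the 1996×998 frame the master fills the width: height = 1996 / 2.710 ≈ 736.53 px.
Scaling 1996 → 647 is ×0.3241, so the height becomes 736.53 × 0.3241 ≈ 238.75 px.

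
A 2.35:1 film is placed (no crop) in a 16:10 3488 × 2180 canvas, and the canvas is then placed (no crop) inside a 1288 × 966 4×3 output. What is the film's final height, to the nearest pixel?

2.35:1 in 3488×2180: fills the width, so the film is 3488.00 × 1484.26.
Second fit — the 16:10 canvas into 1288×966 spans the width: 1288.00 × 805.00 (×0.3693 from 3488×2180).
The film scales with it: height 1484.26 × 0.3693 ≈ 548.09.

548 px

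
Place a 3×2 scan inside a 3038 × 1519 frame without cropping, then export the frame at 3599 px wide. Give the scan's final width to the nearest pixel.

At 3038×1519 the scan is height-limited, so width = 1519 × 3/2 ≈ 2278.50 px.
Resizing to 3599 px wide multiplies everything by 1.1847: 2278.50 → 2699.25 px.

2699 px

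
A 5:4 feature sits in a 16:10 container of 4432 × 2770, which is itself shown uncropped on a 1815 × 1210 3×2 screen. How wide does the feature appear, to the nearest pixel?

First fit — 5:4 into 4432×2770 spans the height: 3462.50 × 2770.00.
The 16:10 canvas is width-limited in 1815×1210, giving 1815.00 × 1134.38; scale factor 0.4095.
So the feature's width is 3462.50 × 0.4095 ≈ 1417.97.

1418 px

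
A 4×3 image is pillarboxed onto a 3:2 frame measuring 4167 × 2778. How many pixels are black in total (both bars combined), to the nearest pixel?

4×3 (1.333) < 3:2 (1.500), so the image fills the height.
The image is 2778 × 4/3 ≈ 3704.0000 px wide.
Leftover width: 4167 − 3704.0000 = 463.0000 px.
Bar area = 463.0000 × 2778 ≈ 1286214 px.

1286214 pixels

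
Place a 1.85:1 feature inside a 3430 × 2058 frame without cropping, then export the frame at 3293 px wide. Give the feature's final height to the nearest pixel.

1780 px

At 3430×2058 the feature is width-limited, so height = 3430 / 1.850 ≈ 1854.05 px.
Scaling 3430 → 3293 is ×0.9601, so the height becomes 1854.05 × 0.9601 ≈ 1780.00 px.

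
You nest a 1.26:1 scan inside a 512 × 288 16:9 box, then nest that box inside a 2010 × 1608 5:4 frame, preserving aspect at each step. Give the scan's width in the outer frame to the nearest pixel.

Inside the 512×288 canvas the scan is height-limited at 362.88 × 288.00.
Second fit — the 16:9 canvas into 2010×1608 spans the width: 2010.00 × 1130.62 (×3.9258 from 512×288).
Applying the same ×3.9258: 362.88 → 1424.59.

1425 px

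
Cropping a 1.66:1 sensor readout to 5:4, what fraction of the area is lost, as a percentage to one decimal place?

Going from 1.66:1 to 5:4 means cutting width while keeping height.
(1.250)/(1.660) ≈ 0.753 of the area survives, leaving 24.70% discarded.

24.7%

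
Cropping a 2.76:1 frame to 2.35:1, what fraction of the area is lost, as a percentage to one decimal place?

14.9%

The height stays; only width is cut (since 2.35:1 is narrower than 2.76:1).
(2.350)/(2.760) ≈ 0.851 of the area survives, leaving 14.86% discarded.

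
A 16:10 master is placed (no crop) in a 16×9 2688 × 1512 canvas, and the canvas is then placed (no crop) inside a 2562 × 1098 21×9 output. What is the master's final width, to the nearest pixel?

First fit — 16:10 into 2688×1512 spans the height: 2419.20 × 1512.00.
The 16×9 canvas is height-limited in 2562×1098, giving 1952.00 × 1098.00; scale factor 0.7262.
Applying the same ×0.7262: 2419.20 → 1756.80.

1757 px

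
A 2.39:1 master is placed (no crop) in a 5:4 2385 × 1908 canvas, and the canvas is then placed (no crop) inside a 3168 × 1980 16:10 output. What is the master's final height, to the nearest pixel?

2.39:1 in 2385×1908: fills the width, so the master is 2385.00 × 997.91.
The 5:4 canvas is height-limited in 3168×1980, giving 2475.00 × 1980.00; scale factor 1.0377.
Applying the same ×1.0377: 997.91 → 1035.56.

1036 px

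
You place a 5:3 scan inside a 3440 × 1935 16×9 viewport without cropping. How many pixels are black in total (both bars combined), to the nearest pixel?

5:3 (1.667) < 16×9 (1.778), so the scan fills the height.
The scan is 1935 × 5/3 ≈ 3225.0000 px wide.
3440 − 3225.0000 = 215.0000 px of bars.
That's 215.0000 × 1935 ≈ 416025 black pixels.

416025 pixels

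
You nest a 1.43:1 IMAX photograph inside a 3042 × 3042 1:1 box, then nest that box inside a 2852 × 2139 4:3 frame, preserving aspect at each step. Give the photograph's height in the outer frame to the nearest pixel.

First fit — 1.43:1 IMAX into 3042×3042 spans the width: 3042.00 × 2127.27.
The 1:1 canvas is height-limited in 2852×2139, giving 2139.00 × 2139.00; scale factor 0.7032.
So the photograph's height is 2127.27 × 0.7032 ≈ 1495.80.

1496 px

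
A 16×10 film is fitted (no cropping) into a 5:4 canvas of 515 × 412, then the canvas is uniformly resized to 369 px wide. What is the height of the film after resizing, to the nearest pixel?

Fitted into 515×412, the film spans the width; its height is 515 × 10/16 ≈ 321.88 px.
The frame scales by 369/515 = 0.7165; 321.88 × 0.7165 ≈ 230.62 px.

231 px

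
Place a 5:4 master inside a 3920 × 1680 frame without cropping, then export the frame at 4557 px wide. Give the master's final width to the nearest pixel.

In the 3920×1680 frame the master fills the height: width = 1680 × 5/4 ≈ 2100.00 px.
Resizing to 4557 px wide multiplies everything by 1.1625: 2100.00 → 2441.25 px.

2441 px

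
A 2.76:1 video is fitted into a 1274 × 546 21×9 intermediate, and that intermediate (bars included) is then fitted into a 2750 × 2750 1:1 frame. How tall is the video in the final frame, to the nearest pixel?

Inside the 1274×546 canvas the video is width-limited at 1274.00 × 461.59.
The 21×9 canvas is width-limited in 2750×2750, giving 2750.00 × 1178.57; scale factor 2.1586.
So the video's height is 461.59 × 2.1586 ≈ 996.38.

996 px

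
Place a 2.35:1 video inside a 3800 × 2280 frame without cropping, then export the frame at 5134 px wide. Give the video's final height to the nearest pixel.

Fitted into 3800×2280, the video spans the width; its height is 3800 / 2.350 ≈ 1617.02 px.
Scaling 3800 → 5134 is ×1.3511, so the height becomes 1617.02 × 1.3511 ≈ 2184.68 px.

2185 px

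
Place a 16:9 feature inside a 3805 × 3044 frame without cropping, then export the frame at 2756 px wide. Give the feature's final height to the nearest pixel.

In the 3805×3044 frame the feature fills the width: height = 3805 × 9/16 ≈ 2140.31 px.
Resizing to 2756 px wide multiplies everything by 0.7243: 2140.31 → 1550.25 px.

1550 px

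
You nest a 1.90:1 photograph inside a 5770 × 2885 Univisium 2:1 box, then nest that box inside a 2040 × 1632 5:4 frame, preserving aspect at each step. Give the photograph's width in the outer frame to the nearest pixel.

1938 px

Inside the 5770×2885 canvas the photograph is height-limited at 5481.50 × 2885.00.
The Univisium 2:1 canvas is width-limited in 2040×1632, giving 2040.00 × 1020.00; scale factor 0.3536.
The photograph scales with it: width 5481.50 × 0.3536 ≈ 1938.00.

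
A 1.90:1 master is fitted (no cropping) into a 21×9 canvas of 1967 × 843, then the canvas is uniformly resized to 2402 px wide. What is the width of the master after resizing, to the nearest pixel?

1956 px

In the 1967×843 frame the master fills the height: width = 843 × 1.900 ≈ 1601.70 px.
Scaling 1967 → 2402 is ×1.2211, so the width becomes 1601.70 × 1.2211 ≈ 1955.91 px.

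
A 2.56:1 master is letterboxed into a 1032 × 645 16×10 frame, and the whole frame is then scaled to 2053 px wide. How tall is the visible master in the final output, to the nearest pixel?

At 1032×645 the master is width-limited, so height = 1032 / 2.560 ≈ 403.12 px.
Resizing to 2053 px wide multiplies everything by 1.9893: 403.12 → 801.95 px.

802 px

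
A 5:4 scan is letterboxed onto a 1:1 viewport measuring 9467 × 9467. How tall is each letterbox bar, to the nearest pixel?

947 px

5:4 is wider than 1:1, so it spans the full width.
The scan is 9467 × 4/5 ≈ 7573.60 px tall.
Leftover height: 9467 − 7573.60 = 1893.40 px → 946.70 each side.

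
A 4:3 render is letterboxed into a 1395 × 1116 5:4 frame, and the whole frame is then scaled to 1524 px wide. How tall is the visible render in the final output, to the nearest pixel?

Fitted into 1395×1116, the render spans the width; its height is 1395 × 3/4 ≈ 1046.25 px.
The frame scales by 1524/1395 = 1.0925; 1046.25 × 1.0925 ≈ 1143.00 px.

1143 px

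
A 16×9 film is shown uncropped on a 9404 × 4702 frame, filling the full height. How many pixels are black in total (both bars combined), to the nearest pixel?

The film is 4702 × 16/9 ≈ 8359.1111 px wide.
Leftover width: 9404 − 8359.1111 = 1044.8889 px.
That's 1044.8889 × 4702 ≈ 4913068 black pixels.

4913068 pixels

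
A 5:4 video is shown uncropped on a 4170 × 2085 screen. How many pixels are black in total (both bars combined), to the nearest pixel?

5:4 (1.250) < Univisium 2:1 (2.000), so the video fills the height.
The video is 2085 × 5/4 ≈ 2606.2500 px wide.
Black = 4170 − 2606.2500 = 1563.7500 px.
Bar area = 1563.7500 × 2085 ≈ 3260419 px.

3260419 pixels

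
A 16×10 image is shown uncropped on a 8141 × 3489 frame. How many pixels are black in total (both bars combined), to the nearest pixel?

Since 1.600 < 2.333, the image is height-limited.
The image is 3489 × 16/10 ≈ 5582.4000 px wide.
Black = 8141 − 5582.4000 = 2558.6000 px.
Bar area = 2558.6000 × 3489 ≈ 8926955 px.

8926955 pixels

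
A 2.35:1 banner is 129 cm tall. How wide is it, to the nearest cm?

129 × 2.350 = 303.15.

303 cm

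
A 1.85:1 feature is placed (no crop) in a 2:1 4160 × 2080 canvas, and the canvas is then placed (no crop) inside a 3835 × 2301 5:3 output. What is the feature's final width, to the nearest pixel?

3547 px

Inside the 4160×2080 canvas the feature is height-limited at 3848.00 × 2080.00.
2:1 in 3835×2301: fills the width, so the intermediate becomes 3835.00 × 1917.50 — a scale of ×0.9219.
Applying the same ×0.9219: 3848.00 → 3547.38.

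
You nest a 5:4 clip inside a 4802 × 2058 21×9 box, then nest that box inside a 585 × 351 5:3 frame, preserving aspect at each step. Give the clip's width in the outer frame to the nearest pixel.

Inside the 4802×2058 canvas the clip is height-limited at 2572.50 × 2058.00.
The 21×9 canvas is width-limited in 585×351, giving 585.00 × 250.71; scale factor 0.1218.
Applying the same ×0.1218: 2572.50 → 313.39.

313 px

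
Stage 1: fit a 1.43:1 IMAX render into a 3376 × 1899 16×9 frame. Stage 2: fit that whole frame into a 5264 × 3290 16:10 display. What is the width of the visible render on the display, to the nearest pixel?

First fit — 1.43:1 IMAX into 3376×1899 spans the height: 2715.57 × 1899.00.
16×9 in 5264×3290: fills the width, so the intermediate becomes 5264.00 × 2961.00 — a scale of ×1.5592.
Applying the same ×1.5592: 2715.57 → 4234.23.

4234 px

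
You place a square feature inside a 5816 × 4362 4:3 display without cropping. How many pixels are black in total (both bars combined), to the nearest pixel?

6342348 pixels

square (1.000) < 4:3 (1.333), so the feature fills the height.
Content width = 4362 × 1/1 ≈ 4362.0000 px.
Leftover width: 5816 − 4362.0000 = 1454.0000 px.
Across the 4362-px span: 1454.0000 × 4362 ≈ 6342348 px.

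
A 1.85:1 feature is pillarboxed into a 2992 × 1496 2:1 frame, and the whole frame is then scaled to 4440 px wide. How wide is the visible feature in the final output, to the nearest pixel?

Fitted into 2992×1496, the feature spans the height; its width is 1496 × 1.850 ≈ 2767.60 px.
Scaling 2992 → 4440 is ×1.4840, so the width becomes 2767.60 × 1.4840 ≈ 4107.00 px.

4107 px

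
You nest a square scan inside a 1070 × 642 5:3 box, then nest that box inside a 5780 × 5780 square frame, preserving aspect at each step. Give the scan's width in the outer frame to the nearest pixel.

First fit — square into 1070×642 spans the height: 642.00 × 642.00.
The 5:3 canvas is width-limited in 5780×5780, giving 5780.00 × 3468.00; scale factor 5.4019.
So the scan's width is 642.00 × 5.4019 ≈ 3468.00.

3468 px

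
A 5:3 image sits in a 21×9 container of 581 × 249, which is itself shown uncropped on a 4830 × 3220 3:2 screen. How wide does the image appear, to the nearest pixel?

5:3 in 581×249: fills the height, so the image is 415.00 × 249.00.
The 21×9 canvas is width-limited in 4830×3220, giving 4830.00 × 2070.00; scale factor 8.3133.
So the image's width is 415.00 × 8.3133 ≈ 3450.00.

3450 px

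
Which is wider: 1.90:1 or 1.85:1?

1.90:1

1.9 and 1.85; 1.9 > 1.85.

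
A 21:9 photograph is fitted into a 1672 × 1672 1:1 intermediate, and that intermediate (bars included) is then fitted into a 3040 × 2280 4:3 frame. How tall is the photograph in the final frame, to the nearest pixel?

977 px

First fit — 21:9 into 1672×1672 spans the width: 1672.00 × 716.57.
The 1:1 canvas is height-limited in 3040×2280, giving 2280.00 × 2280.00; scale factor 1.3636.
Applying the same ×1.3636: 716.57 → 977.14.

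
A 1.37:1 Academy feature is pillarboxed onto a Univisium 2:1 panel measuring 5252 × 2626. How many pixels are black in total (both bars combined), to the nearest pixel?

4344402 pixels

1.37:1 Academy (1.370) < Univisium 2:1 (2.000), so the feature fills the height.
That makes the image 3597.6200 px wide (2626 × 1.370).
Leftover width: 5252 − 3597.6200 = 1654.3800 px.
That's 1654.3800 × 2626 ≈ 4344402 black pixels.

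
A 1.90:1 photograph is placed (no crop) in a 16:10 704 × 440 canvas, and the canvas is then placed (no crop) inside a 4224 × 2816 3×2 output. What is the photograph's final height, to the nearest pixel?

2223 px

1.90:1 in 704×440: fills the width, so the photograph is 704.00 × 370.53.
The 16:10 canvas is width-limited in 4224×2816, giving 4224.00 × 2640.00; scale factor 6.0000.
The photograph scales with it: height 370.53 × 6.0000 ≈ 2223.16.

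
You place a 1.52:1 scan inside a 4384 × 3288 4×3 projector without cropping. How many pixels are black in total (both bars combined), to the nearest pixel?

Since 1.520 > 1.333, the scan is width-limited.
That makes the image 2884.2105 px tall (4384 / 1.520).
3288 − 2884.2105 = 403.7895 px of bars.
Bar area = 403.7895 × 4384 ≈ 1770213 px.

1770213 pixels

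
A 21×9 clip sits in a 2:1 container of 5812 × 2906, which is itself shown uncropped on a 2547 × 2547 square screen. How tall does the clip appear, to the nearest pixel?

1092 px

Inside the 5812×2906 canvas the clip is width-limited at 5812.00 × 2490.86.
The 2:1 canvas is width-limited in 2547×2547, giving 2547.00 × 1273.50; scale factor 0.4382.
So the clip's height is 2490.86 × 0.4382 ≈ 1091.57.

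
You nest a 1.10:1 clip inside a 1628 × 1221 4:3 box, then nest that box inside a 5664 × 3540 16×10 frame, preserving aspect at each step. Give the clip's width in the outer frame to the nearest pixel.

1.10:1 in 1628×1221: fills the height, so the clip is 1343.10 × 1221.00.
Second fit — the 4:3 canvas into 5664×3540 spans the height: 4720.00 × 3540.00 (×2.8993 from 1628×1221).
So the clip's width is 1343.10 × 2.8993 ≈ 3894.00.

3894 px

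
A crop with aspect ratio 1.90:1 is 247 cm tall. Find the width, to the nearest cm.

469 cm

247 × 1.900 = 469.30.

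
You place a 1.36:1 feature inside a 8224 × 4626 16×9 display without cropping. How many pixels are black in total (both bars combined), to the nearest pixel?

1.36:1 is narrower than 16×9, so it spans the full height.
The feature is 4626 × 1.360 ≈ 6291.3600 px wide.
Black = 8224 − 6291.3600 = 1932.6400 px.
That's 1932.6400 × 4626 ≈ 8940393 black pixels.

8940393 pixels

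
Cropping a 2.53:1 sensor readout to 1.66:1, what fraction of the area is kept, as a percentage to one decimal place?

1.66:1 is narrower than 2.53:1, so the crop keeps the full height and trims the width.
Area ratio = (1.660)/(2.530) = 65.61% retained.

65.6%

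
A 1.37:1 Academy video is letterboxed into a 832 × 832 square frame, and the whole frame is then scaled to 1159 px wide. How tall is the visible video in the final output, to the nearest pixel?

In the 832×832 frame the video fills the width: height = 832 / 1.370 ≈ 607.30 px.
Scaling 832 → 1159 is ×1.3930, so the height becomes 607.30 × 1.3930 ≈ 845.99 px.

846 px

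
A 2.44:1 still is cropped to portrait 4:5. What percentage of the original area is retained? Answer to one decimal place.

portrait 4:5 is narrower than 2.44:1, so the crop keeps the full height and trims the width.
Fraction kept = (0.800)/(2.440) ≈ 32.79%.

32.8%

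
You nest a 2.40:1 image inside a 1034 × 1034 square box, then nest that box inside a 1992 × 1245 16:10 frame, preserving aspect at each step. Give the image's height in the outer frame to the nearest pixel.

519 px

First fit — 2.40:1 into 1034×1034 spans the width: 1034.00 × 430.83.
square in 1992×1245: fills the height, so the intermediate becomes 1245.00 × 1245.00 — a scale of ×1.2041.
The image scales with it: height 430.83 × 1.2041 ≈ 518.75.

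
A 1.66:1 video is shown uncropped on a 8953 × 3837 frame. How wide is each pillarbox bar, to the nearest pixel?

1292 px

Since 1.660 < 2.333, the video is height-limited.
That makes the image 6369.42 px wide (3837 × 1.660).
Black = 8953 − 6369.42 = 2583.58 px, or 1291.79 per bar.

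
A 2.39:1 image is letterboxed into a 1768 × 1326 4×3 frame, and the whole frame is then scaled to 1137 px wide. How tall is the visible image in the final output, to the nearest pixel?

476 px

At 1768×1326 the image is width-limited, so height = 1768 / 2.390 ≈ 739.75 px.
Scaling 1768 → 1137 is ×0.6431, so the height becomes 739.75 × 0.6431 ≈ 475.73 px.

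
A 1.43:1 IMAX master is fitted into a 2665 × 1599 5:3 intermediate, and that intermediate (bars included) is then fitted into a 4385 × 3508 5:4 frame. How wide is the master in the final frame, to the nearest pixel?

Inside the 2665×1599 canvas the master is height-limited at 2286.57 × 1599.00.
5:3 in 4385×3508: fills the width, so the intermediate becomes 4385.00 × 2631.00 — a scale of ×1.6454.
The master scales with it: width 2286.57 × 1.6454 ≈ 3762.33.

3762 px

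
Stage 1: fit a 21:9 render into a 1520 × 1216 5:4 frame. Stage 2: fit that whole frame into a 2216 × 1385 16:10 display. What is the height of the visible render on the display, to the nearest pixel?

742 px

First fit — 21:9 into 1520×1216 spans the width: 1520.00 × 651.43.
The 5:4 canvas is height-limited in 2216×1385, giving 1731.25 × 1385.00; scale factor 1.1390.
So the render's height is 651.43 × 1.1390 ≈ 741.96.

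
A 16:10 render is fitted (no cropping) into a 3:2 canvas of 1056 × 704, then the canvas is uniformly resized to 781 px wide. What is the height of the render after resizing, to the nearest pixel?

Fitted into 1056×704, the render spans the width; its height is 1056 × 10/16 ≈ 660.00 px.
Scaling 1056 → 781 is ×0.7396, so the height becomes 660.00 × 0.7396 ≈ 488.12 px.

488 px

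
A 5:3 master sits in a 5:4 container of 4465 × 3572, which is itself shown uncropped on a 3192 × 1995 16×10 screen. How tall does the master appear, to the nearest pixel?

1496 px

5:3 in 4465×3572: fills the width, so the master is 4465.00 × 2679.00.
Second fit — the 5:4 canvas into 3192×1995 spans the height: 2493.75 × 1995.00 (×0.5585 from 4465×3572).
So the master's height is 2679.00 × 0.5585 ≈ 1496.25.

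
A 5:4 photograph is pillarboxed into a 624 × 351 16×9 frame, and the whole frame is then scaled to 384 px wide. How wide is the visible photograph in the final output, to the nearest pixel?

Fitted into 624×351, the photograph spans the height; its width is 351 × 5/4 ≈ 438.75 px.
Scaling 624 → 384 is ×0.6154, so the width becomes 438.75 × 0.6154 ≈ 270.00 px.

270 px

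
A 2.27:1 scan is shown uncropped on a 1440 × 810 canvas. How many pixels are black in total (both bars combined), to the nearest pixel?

252920 pixels

Since 2.270 > 1.778, the scan is width-limited.
That makes the image 634.3612 px tall (1440 / 2.270).
Black = 810 − 634.3612 = 175.6388 px.
Across the 1440-px span: 175.6388 × 1440 ≈ 252920 px.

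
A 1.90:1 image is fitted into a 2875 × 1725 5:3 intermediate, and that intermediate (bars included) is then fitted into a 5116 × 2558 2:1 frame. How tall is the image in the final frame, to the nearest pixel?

First fit — 1.90:1 into 2875×1725 spans the width: 2875.00 × 1513.16.
5:3 in 5116×2558: fills the height, so the intermediate becomes 4263.33 × 2558.00 — a scale of ×1.4829.
So the image's height is 1513.16 × 1.4829 ≈ 2243.86.

2244 px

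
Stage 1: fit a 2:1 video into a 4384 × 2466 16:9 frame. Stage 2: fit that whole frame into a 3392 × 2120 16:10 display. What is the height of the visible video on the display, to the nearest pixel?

2:1 in 4384×2466: fills the width, so the video is 4384.00 × 2192.00.
Second fit — the 16:9 canvas into 3392×2120 spans the width: 3392.00 × 1908.00 (×0.7737 from 4384×2466).
So the video's height is 2192.00 × 0.7737 ≈ 1696.00.

1696 px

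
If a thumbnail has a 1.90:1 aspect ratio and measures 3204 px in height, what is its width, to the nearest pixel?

6088 px

3204 × 1.900 = 6087.60.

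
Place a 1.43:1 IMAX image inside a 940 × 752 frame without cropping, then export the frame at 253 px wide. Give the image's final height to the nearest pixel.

In the 940×752 frame the image fills the width: height = 940 / 1.430 ≈ 657.34 px.
Scaling 940 → 253 is ×0.2691, so the height becomes 657.34 × 0.2691 ≈ 176.92 px.

177 px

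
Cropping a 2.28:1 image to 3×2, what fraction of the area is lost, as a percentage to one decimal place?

34.2%

3×2 is narrower than 2.28:1, so the crop keeps the full height and trims the width.
(1.500)/(2.280) ≈ 0.658 of the area survives, leaving 34.21% discarded.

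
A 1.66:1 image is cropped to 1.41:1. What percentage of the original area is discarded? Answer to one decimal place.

15.1%

1.41:1 is narrower than 1.66:1, so the crop keeps the full height and trims the width.
(1.410)/(1.660) ≈ 0.849 of the area survives, leaving 15.06% discarded.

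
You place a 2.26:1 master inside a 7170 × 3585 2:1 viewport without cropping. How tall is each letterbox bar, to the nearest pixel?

Since 2.260 > 2.000, the master is width-limited.
The master is 7170 / 2.260 ≈ 3172.57 px tall.
Leftover height: 3585 − 3172.57 = 412.43 px → 206.22 each side.

206 px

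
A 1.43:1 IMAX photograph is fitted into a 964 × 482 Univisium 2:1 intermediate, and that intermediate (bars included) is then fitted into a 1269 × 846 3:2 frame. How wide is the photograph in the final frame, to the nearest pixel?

Inside the 964×482 canvas the photograph is height-limited at 689.26 × 482.00.
The Univisium 2:1 canvas is width-limited in 1269×846, giving 1269.00 × 634.50; scale factor 1.3164.
Applying the same ×1.3164: 689.26 → 907.34.

907 px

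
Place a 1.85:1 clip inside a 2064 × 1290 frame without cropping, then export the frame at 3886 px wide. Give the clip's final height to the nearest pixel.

2101 px

Fitted into 2064×1290, the clip spans the width; its height is 2064 / 1.850 ≈ 1115.68 px.
Scaling 2064 → 3886 is ×1.8828, so the height becomes 1115.68 × 1.8828 ≈ 2100.54 px.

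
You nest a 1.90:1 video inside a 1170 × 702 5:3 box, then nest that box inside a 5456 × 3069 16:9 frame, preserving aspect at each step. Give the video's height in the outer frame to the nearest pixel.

First fit — 1.90:1 into 1170×702 spans the width: 1170.00 × 615.79.
The 5:3 canvas is height-limited in 5456×3069, giving 5115.00 × 3069.00; scale factor 4.3718.
Applying the same ×4.3718: 615.79 → 2692.11.

2692 px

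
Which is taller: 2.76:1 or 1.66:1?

1.66:1

2.76 and 1.66; 2.76 > 1.66. The smaller width-to-height ratio is the taller frame.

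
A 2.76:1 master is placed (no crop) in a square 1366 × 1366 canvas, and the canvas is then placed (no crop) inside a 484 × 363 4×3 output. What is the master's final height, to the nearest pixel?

132 px

Inside the 1366×1366 canvas the master is width-limited at 1366.00 × 494.93.
The square canvas is height-limited in 484×363, giving 363.00 × 363.00; scale factor 0.2657.
So the master's height is 494.93 × 0.2657 ≈ 131.52.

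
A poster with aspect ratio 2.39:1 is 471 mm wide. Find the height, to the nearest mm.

197 mm

471 / 2.390 = 197.07.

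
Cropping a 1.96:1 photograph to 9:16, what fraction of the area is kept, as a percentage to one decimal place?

28.7%

Going from 1.96:1 to 9:16 means cutting width while keeping height.
Area ratio = (0.562)/(1.960) = 28.70% retained.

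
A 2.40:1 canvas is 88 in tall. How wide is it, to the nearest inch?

88 × 2.400 = 211.20.

211 in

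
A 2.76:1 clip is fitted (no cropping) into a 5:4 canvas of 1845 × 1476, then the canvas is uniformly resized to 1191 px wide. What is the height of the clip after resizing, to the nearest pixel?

Fitted into 1845×1476, the clip spans the width; its height is 1845 / 2.760 ≈ 668.48 px.
Resizing to 1191 px wide multiplies everything by 0.6455: 668.48 → 431.52 px.

432 px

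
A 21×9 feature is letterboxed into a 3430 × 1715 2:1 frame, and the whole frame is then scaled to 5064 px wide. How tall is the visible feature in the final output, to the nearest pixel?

At 3430×1715 the feature is width-limited, so height = 3430 × 9/21 ≈ 1470.00 px.
Resizing to 5064 px wide multiplies everything by 1.4764: 1470.00 → 2170.29 px.

2170 px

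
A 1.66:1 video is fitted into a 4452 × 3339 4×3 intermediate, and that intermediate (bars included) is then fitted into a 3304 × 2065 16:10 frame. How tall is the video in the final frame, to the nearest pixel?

Inside the 4452×3339 canvas the video is width-limited at 4452.00 × 2681.93.
Second fit — the 4×3 canvas into 3304×2065 spans the height: 2753.33 × 2065.00 (×0.6184 from 4452×3339).
The video scales with it: height 2681.93 × 0.6184 ≈ 1658.63.

1659 px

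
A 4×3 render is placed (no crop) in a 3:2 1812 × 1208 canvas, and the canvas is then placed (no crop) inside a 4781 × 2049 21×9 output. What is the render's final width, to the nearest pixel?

2732 px

Inside the 1812×1208 canvas the render is height-limited at 1610.67 × 1208.00.
The 3:2 canvas is height-limited in 4781×2049, giving 3073.50 × 2049.00; scale factor 1.6962.
Applying the same ×1.6962: 1610.67 → 2732.00.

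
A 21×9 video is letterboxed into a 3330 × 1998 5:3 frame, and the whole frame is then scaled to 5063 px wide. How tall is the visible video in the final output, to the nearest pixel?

2170 px

Fitted into 3330×1998, the video spans the width; its height is 3330 × 9/21 ≈ 1427.14 px.
The frame scales by 5063/3330 = 1.5204; 1427.14 × 1.5204 ≈ 2169.86 px.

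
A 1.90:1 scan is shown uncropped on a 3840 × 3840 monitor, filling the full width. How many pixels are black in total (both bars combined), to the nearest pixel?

6984758 pixels

The scan is 3840 / 1.900 ≈ 2021.0526 px tall.
3840 − 2021.0526 = 1818.9474 px of bars.
Bar area = 1818.9474 × 3840 ≈ 6984758 px.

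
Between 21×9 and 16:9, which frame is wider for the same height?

21×9

21×9 = 2.333 and 16:9 = 1.778; 2.333 > 1.778.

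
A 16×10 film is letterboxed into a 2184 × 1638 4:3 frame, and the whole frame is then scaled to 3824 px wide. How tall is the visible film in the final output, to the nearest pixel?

Fitted into 2184×1638, the film spans the width; its height is 2184 × 10/16 ≈ 1365.00 px.
The frame scales by 3824/2184 = 1.7509; 1365.00 × 1.7509 ≈ 2390.00 px.

2390 px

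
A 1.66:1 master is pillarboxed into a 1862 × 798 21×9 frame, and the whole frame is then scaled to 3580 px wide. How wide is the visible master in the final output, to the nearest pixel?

Fitted into 1862×798, the master spans the height; its width is 798 × 1.660 ≈ 1324.68 px.
The frame scales by 3580/1862 = 1.9227; 1324.68 × 1.9227 ≈ 2546.91 px.

2547 px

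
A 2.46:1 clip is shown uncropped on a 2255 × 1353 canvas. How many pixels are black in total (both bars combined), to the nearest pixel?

983932 pixels

2.46:1 (2.460) > 5:3 (1.667), so the clip fills the width.
The clip is 2255 / 2.460 ≈ 916.6667 px tall.
Black = 1353 − 916.6667 = 436.3333 px.
Bar area = 436.3333 × 2255 ≈ 983932 px.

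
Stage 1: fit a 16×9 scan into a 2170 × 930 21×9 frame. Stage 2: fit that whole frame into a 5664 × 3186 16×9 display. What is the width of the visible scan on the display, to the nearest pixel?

4315 px

16×9 in 2170×930: fills the height, so the scan is 1653.33 × 930.00.
The 21×9 canvas is width-limited in 5664×3186, giving 5664.00 × 2427.43; scale factor 2.6101.
So the scan's width is 1653.33 × 2.6101 ≈ 4315.43.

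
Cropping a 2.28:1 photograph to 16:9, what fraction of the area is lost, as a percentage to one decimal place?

22.0%

The height stays; only width is cut (since 16:9 is narrower than 2.28:1).
(1.778)/(2.280) ≈ 0.780 of the area survives, leaving 22.03% discarded.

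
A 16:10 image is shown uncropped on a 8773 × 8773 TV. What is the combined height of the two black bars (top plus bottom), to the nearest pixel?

3290 px

Since 1.600 > 1.000, the image is width-limited.
Content height = 8773 × 10/16 ≈ 5483.12 px.
Black = 8773 − 5483.12 = 3289.88 px.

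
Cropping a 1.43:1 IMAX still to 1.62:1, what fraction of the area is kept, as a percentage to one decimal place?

The width stays; only height is cut (since 1.62:1 is wider than 1.43:1 IMAX).
(1.430)/(1.620) ≈ 0.883 of the area survives.

88.3%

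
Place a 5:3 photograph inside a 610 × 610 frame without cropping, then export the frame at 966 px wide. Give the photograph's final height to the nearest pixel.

Fitted into 610×610, the photograph spans the width; its height is 610 × 3/5 ≈ 366.00 px.
The frame scales by 966/610 = 1.5836; 366.00 × 1.5836 ≈ 579.60 px.

580 px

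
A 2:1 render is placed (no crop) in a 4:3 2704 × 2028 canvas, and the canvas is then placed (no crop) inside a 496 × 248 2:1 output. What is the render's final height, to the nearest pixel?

2:1 in 2704×2028: fills the width, so the render is 2704.00 × 1352.00.
4:3 in 496×248: fills the height, so the intermediate becomes 330.67 × 248.00 — a scale of ×0.1223.
The render scales with it: height 1352.00 × 0.1223 ≈ 165.33.

165 px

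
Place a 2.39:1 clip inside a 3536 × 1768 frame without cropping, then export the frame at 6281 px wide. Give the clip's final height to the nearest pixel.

2628 px

Fitted into 3536×1768, the clip spans the width; its height is 3536 / 2.390 ≈ 1479.50 px.
The frame scales by 6281/3536 = 1.7763; 1479.50 × 1.7763 ≈ 2628.03 px.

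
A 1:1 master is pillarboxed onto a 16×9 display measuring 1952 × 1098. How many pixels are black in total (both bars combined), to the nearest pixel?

937692 pixels

1:1 (1.000) < 16×9 (1.778), so the master fills the height.
The master is 1098 × 1/1 ≈ 1098.0000 px wide.
Black = 1952 − 1098.0000 = 854.0000 px.
That's 854.0000 × 1098 ≈ 937692 black pixels.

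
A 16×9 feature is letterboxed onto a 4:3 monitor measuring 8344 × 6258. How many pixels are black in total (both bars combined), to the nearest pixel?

13054188 pixels

16×9 is wider than 4:3, so it spans the full width.
Content height = 8344 × 9/16 ≈ 4693.5000 px.
6258 − 4693.5000 = 1564.5000 px of bars.
That's 1564.5000 × 8344 ≈ 13054188 black pixels.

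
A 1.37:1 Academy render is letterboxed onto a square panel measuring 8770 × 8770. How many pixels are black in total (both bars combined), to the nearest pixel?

20772097 pixels

1.37:1 Academy (1.370) > square (1.000), so the render fills the width.
The render is 8770 / 1.370 ≈ 6401.4599 px tall.
Leftover height: 8770 − 6401.4599 = 2368.5401 px.
Bar area = 2368.5401 × 8770 ≈ 20772097 px.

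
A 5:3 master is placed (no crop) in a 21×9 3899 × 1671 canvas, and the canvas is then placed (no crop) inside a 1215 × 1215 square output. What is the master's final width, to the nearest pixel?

868 px

5:3 in 3899×1671: fills the height, so the master is 2785.00 × 1671.00.
21×9 in 1215×1215: fills the width, so the intermediate becomes 1215.00 × 520.71 — a scale of ×0.3116.
The master scales with it: width 2785.00 × 0.3116 ≈ 867.86.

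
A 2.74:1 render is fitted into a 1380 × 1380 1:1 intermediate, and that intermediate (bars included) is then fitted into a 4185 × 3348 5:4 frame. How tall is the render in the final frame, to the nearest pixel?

1222 px

First fit — 2.74:1 into 1380×1380 spans the width: 1380.00 × 503.65.
1:1 in 4185×3348: fills the height, so the intermediate becomes 3348.00 × 3348.00 — a scale of ×2.4261.
Applying the same ×2.4261: 503.65 → 1221.90.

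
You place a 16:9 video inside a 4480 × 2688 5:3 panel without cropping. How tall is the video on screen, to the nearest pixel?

16:9 is wider than 5:3, so it spans the full width.
The video is 4480 × 9/16 ≈ 2520.00 px tall.

2520 px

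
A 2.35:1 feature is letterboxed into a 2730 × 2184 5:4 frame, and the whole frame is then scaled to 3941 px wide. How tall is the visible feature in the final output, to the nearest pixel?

1677 px

At 2730×2184 the feature is width-limited, so height = 2730 / 2.350 ≈ 1161.70 px.
Scaling 2730 → 3941 is ×1.4436, so the height becomes 1161.70 × 1.4436 ≈ 1677.02 px.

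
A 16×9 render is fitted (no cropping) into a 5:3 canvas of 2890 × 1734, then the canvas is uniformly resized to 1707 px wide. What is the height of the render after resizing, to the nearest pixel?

960 px

At 2890×1734 the render is width-limited, so height = 2890 × 9/16 ≈ 1625.62 px.
Scaling 2890 → 1707 is ×0.5907, so the height becomes 1625.62 × 0.5907 ≈ 960.19 px.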